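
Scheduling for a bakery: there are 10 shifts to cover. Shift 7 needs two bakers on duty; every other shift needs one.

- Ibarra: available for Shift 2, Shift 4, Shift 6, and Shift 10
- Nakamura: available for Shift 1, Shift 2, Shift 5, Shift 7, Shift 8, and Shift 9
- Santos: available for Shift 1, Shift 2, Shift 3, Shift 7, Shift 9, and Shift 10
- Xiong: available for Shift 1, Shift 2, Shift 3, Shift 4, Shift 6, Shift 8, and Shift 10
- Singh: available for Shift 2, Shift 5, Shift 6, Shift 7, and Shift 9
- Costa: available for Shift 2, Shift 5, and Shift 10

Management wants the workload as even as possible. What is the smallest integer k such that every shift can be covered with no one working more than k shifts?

2

With 6 bakers and 11 worker-slots to fill, someone must work at least ⌈11/6⌉ = 2 shifts, so k ≥ 2.
k = 2 works: Shift 1→Nakamura, Shift 2→Xiong, Shift 3→Santos, Shift 4→Ibarra, Shift 5→Costa, Shift 6→Ibarra, Shift 7→Santos+Singh, Shift 8→Nakamura, Shift 9→Singh, Shift 10→Xiong.
Loads: Ibarra 2, Nakamura 2, Santos 2, Xiong 2, Singh 2, Costa 1 — all ≤ 2.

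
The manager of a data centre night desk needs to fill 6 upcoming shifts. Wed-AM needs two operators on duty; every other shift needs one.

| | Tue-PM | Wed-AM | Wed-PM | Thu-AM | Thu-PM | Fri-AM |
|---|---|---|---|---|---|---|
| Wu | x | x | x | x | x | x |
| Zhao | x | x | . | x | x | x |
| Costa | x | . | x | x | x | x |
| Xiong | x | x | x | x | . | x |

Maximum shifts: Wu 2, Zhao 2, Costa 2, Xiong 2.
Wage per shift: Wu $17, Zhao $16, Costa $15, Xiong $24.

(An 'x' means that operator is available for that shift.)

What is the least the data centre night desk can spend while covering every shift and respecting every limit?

Picking the cheapest available operator for each shift independently would cost $108, but that ignores the shift limits.
An optimal schedule: Tue-PM→Costa, Wed-AM→Wu+Zhao, Wed-PM→Wu, Thu-AM→Costa, Thu-PM→Zhao, Fri-AM→Xiong.
Total: 15 + 17 + 16 + 17 + 15 + 16 + 24 = $120.

$120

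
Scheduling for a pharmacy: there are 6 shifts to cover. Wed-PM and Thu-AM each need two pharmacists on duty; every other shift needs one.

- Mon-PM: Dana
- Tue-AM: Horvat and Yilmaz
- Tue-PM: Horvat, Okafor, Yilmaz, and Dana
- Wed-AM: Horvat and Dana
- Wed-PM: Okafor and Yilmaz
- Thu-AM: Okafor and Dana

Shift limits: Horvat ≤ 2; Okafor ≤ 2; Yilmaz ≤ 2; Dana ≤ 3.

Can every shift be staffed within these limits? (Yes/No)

Mon-PM can only be covered by Dana, so that assignment is forced.
Wed-PM can only be covered by Okafor and Yilmaz, so that assignment is forced.
Thu-AM can only be covered by Okafor and Dana, so that assignment is forced.
One valid schedule: Mon-PM→Dana, Tue-AM→Horvat, Tue-PM→Yilmaz, Wed-AM→Horvat, Wed-PM→Okafor+Yilmaz, Thu-AM→Okafor+Dana.
Loads: Horvat 2/2, Okafor 2/2, Yilmaz 2/2, Dana 2/3 — all within limits.

Yes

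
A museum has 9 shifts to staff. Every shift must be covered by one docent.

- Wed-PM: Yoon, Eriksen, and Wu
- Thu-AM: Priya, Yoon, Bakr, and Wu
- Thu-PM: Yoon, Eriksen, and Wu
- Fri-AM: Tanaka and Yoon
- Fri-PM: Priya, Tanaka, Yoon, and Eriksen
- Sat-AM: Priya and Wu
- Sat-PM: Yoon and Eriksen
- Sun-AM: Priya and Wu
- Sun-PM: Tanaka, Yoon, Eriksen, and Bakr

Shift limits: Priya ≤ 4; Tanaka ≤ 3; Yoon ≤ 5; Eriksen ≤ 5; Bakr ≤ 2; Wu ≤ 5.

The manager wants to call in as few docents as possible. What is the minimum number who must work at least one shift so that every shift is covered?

2

9 slots to fill and no one can take more than 5, so at least ⌈9/5⌉ = 2 docents are needed.
Priya and Yoon alone can cover everything: Wed-PM→Yoon, Thu-AM→Priya, Thu-PM→Yoon, Fri-AM→Yoon, Fri-PM→Priya, Sat-AM→Priya, Sat-PM→Yoon, Sun-AM→Priya, Sun-PM→Yoon.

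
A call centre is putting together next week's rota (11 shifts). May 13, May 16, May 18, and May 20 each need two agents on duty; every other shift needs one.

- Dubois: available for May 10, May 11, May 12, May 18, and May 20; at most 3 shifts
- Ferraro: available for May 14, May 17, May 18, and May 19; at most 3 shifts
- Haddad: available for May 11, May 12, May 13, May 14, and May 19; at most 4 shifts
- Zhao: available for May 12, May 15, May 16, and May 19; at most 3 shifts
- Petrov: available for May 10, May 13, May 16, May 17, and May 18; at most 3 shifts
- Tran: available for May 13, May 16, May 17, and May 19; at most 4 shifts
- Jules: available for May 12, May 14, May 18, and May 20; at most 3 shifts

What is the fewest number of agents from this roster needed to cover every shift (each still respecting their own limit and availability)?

15 slots to fill and no one can take more than 4, so at least ⌈15/4⌉ = 4 agents are needed.
Any 4 agents together have capacity at most 4+4+3+3 = 14 < 15 slots, so 4 can never suffice.
Dubois, Haddad, Zhao, Petrov, and Jules alone can cover everything: May 10→Dubois, May 11→Haddad, May 12→Zhao, May 13→Haddad+Petrov, May 14→Haddad, May 15→Zhao, May 16→Zhao+Petrov, May 17→Petrov, May 18→Dubois+Jules, May 19→Haddad, May 20→Dubois+Jules.

5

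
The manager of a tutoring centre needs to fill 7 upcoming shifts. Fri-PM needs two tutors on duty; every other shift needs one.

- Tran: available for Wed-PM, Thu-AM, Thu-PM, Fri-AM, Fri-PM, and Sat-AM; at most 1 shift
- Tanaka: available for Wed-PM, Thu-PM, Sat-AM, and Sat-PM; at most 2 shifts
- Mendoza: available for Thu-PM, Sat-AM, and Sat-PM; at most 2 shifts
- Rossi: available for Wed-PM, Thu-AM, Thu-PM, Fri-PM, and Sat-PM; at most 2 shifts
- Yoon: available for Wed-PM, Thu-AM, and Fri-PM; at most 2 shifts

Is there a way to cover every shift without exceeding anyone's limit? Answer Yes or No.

Yes

Fri-AM can only be covered by Tran, so that assignment is forced.
One valid schedule: Wed-PM→Yoon, Thu-AM→Rossi, Thu-PM→Mendoza, Fri-AM→Tran, Fri-PM→Rossi+Yoon, Sat-AM→Tanaka, Sat-PM→Tanaka.
Loads: Tran 1/1, Tanaka 2/2, Mendoza 1/2, Rossi 2/2, Yoon 2/2 — all within limits.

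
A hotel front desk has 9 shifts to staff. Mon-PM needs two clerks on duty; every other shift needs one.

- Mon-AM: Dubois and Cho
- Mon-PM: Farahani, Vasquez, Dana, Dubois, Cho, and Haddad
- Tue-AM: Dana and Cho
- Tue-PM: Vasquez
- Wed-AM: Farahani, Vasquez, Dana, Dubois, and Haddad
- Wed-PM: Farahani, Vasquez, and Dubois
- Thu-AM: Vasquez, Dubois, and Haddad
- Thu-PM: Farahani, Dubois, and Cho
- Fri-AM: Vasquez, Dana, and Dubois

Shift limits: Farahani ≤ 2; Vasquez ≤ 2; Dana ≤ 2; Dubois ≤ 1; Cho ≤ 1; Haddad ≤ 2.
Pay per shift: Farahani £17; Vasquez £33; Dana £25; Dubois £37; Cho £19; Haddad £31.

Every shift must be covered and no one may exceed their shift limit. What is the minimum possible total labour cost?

£268

Tue-PM can only be covered by Vasquez, so that assignment is forced.
Picking the cheapest available clerk for each shift independently would cost £214, but that ignores the shift limits.
An optimal schedule: Mon-AM→Dubois, Mon-PM→Cho+Haddad, Tue-AM→Dana, Tue-PM→Vasquez, Wed-AM→Haddad, Wed-PM→Farahani, Thu-AM→Vasquez, Thu-PM→Farahani, Fri-AM→Dana.
Total: 37 + 19 + 31 + 25 + 33 + 31 + 17 + 33 + 17 + 25 = £268.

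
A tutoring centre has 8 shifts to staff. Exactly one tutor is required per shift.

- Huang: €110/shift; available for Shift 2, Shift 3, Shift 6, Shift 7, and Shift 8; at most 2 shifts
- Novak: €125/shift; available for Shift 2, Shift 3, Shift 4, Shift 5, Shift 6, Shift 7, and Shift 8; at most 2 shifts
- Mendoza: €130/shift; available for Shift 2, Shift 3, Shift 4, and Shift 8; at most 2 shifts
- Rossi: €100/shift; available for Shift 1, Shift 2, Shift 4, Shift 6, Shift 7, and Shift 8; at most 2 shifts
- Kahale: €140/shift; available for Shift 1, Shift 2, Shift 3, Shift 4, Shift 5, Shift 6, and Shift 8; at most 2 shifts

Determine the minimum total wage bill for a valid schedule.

Picking the cheapest available tutor for each shift independently would cost €835, but that ignores the shift limits.
An optimal schedule: Shift 1→Rossi, Shift 2→Mendoza, Shift 3→Huang, Shift 4→Novak, Shift 5→Novak, Shift 6→Rossi, Shift 7→Huang, Shift 8→Mendoza.
Total: 100 + 130 + 110 + 125 + 125 + 100 + 110 + 130 = €930.

€930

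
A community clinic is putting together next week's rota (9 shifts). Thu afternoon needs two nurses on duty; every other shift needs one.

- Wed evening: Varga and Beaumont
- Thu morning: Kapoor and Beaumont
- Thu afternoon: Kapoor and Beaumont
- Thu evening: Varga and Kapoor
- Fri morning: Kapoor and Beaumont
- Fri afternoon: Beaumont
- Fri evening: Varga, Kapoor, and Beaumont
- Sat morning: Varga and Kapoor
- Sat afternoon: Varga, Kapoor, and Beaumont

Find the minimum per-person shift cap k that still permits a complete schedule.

4

With 3 nurses and 10 worker-slots to fill, someone must work at least ⌈10/3⌉ = 4 shifts, so k ≥ 4.
k = 4 works: Wed evening→Varga, Thu morning→Kapoor, Thu afternoon→Kapoor+Beaumont, Thu evening→Varga, Fri morning→Kapoor, Fri afternoon→Beaumont, Fri evening→Varga, Sat morning→Varga, Sat afternoon→Kapoor.
Loads: Varga 4, Kapoor 4, Beaumont 2 — all ≤ 4.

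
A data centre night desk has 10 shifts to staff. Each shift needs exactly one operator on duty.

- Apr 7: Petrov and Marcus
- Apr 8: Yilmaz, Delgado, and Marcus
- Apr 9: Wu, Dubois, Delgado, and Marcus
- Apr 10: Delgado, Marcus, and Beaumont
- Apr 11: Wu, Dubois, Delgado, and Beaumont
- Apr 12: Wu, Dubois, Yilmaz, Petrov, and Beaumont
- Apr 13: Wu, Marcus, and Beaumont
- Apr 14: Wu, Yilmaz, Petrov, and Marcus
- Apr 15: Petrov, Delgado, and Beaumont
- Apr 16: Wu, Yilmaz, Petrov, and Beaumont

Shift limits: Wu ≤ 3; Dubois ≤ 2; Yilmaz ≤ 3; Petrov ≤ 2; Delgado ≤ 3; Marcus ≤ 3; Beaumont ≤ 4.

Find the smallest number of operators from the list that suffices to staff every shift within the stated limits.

3

10 slots to fill and no one can take more than 4, so at least ⌈10/4⌉ = 3 operators are needed.
Wu, Marcus, and Beaumont alone can cover everything: Apr 7→Marcus, Apr 8→Marcus, Apr 9→Wu, Apr 10→Marcus, Apr 11→Wu, Apr 12→Beaumont, Apr 13→Beaumont, Apr 14→Wu, Apr 15→Beaumont, Apr 16→Beaumont.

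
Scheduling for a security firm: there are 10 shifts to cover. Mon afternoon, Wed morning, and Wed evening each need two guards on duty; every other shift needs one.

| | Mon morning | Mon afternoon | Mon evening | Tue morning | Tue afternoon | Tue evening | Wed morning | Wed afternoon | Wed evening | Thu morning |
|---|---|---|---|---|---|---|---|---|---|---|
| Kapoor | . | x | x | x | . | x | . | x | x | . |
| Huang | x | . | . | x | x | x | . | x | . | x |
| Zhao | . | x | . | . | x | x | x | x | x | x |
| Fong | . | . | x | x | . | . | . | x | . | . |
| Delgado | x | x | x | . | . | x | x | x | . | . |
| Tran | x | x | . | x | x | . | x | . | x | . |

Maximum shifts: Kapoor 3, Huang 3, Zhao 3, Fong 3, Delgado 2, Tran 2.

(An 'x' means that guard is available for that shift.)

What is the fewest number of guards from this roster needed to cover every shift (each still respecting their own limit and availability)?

5

13 slots to fill and no one can take more than 3, so at least ⌈13/3⌉ = 5 guards are needed.
Kapoor, Huang, Zhao, Fong, and Delgado alone can cover everything: Mon morning→Huang, Mon afternoon→Kapoor+Zhao, Mon evening→Kapoor, Tue morning→Fong, Tue afternoon→Huang, Tue evening→Delgado, Wed morning→Zhao+Delgado, Wed afternoon→Fong, Wed evening→Kapoor+Zhao, Thu morning→Huang.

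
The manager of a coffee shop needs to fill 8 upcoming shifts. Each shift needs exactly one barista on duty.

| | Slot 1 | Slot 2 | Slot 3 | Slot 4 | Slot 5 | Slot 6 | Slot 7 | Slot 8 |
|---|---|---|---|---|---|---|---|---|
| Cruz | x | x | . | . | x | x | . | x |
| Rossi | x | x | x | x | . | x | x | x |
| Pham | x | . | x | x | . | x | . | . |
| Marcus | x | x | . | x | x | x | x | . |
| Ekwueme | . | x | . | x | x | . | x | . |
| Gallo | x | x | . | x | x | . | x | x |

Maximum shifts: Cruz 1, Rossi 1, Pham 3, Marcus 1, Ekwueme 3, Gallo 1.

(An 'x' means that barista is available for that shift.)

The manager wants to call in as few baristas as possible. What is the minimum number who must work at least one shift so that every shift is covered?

8 slots to fill and no one can take more than 3, so at least ⌈8/3⌉ = 3 baristas are needed.
Any 3 baristas together have capacity at most 3+3+1 = 7 < 8 slots, so 3 can never suffice.
Cruz, Rossi, Pham, and Ekwueme alone can cover everything: Slot 1→Pham, Slot 2→Ekwueme, Slot 3→Rossi, Slot 4→Pham, Slot 5→Ekwueme, Slot 6→Pham, Slot 7→Ekwueme, Slot 8→Cruz.

4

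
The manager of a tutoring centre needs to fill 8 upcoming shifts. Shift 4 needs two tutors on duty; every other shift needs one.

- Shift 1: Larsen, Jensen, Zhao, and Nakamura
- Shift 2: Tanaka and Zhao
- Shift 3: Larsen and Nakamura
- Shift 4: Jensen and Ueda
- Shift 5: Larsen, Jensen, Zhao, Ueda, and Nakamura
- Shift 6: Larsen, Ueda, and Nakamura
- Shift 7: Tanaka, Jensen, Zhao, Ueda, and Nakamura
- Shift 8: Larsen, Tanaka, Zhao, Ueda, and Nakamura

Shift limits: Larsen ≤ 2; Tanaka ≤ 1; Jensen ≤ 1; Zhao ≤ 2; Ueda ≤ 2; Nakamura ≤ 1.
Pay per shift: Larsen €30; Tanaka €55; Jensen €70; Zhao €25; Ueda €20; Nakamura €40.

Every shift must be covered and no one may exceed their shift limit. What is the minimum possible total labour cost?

€315

Shift 4 can only be covered by Jensen and Ueda, so that assignment is forced.
Picking the cheapest available tutor for each shift independently would cost €250, but that ignores the shift limits.
An optimal schedule: Shift 1→Zhao, Shift 2→Tanaka, Shift 3→Larsen, Shift 4→Jensen+Ueda, Shift 5→Zhao, Shift 6→Larsen, Shift 7→Ueda, Shift 8→Nakamura.
Total: 25 + 55 + 30 + 70 + 20 + 25 + 30 + 20 + 40 = €315.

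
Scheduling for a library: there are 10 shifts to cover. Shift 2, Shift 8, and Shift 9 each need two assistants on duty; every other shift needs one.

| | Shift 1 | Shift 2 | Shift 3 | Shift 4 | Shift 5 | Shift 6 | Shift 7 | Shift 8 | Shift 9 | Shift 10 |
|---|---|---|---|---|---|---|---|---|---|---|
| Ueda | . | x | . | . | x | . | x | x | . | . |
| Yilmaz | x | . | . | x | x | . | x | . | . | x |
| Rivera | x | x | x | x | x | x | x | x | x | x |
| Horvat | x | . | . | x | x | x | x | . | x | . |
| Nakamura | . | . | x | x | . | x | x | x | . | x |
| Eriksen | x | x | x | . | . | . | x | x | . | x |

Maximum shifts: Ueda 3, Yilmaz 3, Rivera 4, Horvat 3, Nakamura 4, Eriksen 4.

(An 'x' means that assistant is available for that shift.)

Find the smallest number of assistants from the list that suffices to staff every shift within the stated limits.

13 slots to fill and no one can take more than 4, so at least ⌈13/4⌉ = 4 assistants are needed.
Ueda, Yilmaz, Rivera, and Horvat alone can cover everything: Shift 1→Yilmaz, Shift 2→Ueda+Rivera, Shift 3→Rivera, Shift 4→Yilmaz, Shift 5→Ueda, Shift 6→Horvat, Shift 7→Horvat, Shift 8→Ueda+Rivera, Shift 9→Rivera+Horvat, Shift 10→Yilmaz.

4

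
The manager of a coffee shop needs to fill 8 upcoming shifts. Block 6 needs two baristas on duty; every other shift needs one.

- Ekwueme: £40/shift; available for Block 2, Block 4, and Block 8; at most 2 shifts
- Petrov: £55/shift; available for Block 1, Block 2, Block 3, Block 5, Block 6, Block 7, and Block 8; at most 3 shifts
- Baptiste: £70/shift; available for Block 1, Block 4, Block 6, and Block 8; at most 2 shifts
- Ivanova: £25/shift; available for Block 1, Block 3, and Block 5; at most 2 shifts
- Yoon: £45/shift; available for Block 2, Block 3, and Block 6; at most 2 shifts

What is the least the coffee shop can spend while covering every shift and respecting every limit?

Block 7 can only be covered by Petrov, so that assignment is forced.
Picking the cheapest available barista for each shift independently would cost £350, but that ignores the shift limits.
An optimal schedule: Block 1→Ivanova, Block 2→Ekwueme, Block 3→Yoon, Block 4→Ekwueme, Block 5→Ivanova, Block 6→Yoon+Petrov, Block 7→Petrov, Block 8→Petrov.
Total: 25 + 40 + 45 + 40 + 25 + 45 + 55 + 55 + 55 = £385.

£385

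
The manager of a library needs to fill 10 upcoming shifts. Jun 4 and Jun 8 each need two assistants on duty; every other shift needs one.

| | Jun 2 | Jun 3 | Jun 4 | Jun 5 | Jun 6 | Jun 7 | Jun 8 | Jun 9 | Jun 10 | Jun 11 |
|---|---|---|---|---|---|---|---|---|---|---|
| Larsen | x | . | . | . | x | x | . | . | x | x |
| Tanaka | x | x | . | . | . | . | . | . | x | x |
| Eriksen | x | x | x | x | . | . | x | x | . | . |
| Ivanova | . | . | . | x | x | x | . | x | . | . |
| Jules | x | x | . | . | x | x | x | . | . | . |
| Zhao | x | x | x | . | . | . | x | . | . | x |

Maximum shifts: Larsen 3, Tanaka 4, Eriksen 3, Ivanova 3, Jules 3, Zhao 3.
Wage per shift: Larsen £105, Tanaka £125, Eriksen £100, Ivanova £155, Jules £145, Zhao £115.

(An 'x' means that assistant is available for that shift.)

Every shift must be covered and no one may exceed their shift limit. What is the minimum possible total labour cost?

£1355

Jun 4 can only be covered by Eriksen and Zhao, so that assignment is forced.
Picking the cheapest available assistant for each shift independently would cost £1250, but that ignores the shift limits.
An optimal schedule: Jun 2→Tanaka, Jun 3→Tanaka, Jun 4→Eriksen+Zhao, Jun 5→Eriksen, Jun 6→Larsen, Jun 7→Larsen, Jun 8→Zhao+Jules, Jun 9→Eriksen, Jun 10→Larsen, Jun 11→Zhao.
Total: 125 + 125 + 100 + 115 + 100 + 105 + 105 + 115 + 145 + 100 + 105 + 115 = £1355.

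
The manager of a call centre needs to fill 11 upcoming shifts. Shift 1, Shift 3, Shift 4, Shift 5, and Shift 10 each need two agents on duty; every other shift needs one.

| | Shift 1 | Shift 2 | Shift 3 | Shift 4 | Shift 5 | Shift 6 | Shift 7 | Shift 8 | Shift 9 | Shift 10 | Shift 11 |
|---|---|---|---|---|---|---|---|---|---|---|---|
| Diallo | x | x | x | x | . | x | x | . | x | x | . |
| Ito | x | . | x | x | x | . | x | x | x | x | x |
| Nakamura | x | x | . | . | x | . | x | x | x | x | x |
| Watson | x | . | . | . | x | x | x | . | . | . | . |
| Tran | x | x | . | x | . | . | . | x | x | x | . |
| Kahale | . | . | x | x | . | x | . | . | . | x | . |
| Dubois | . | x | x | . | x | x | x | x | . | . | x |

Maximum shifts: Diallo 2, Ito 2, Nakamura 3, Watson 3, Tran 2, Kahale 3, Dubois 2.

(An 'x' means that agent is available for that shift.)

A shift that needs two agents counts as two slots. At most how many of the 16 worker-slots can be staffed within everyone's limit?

16

Total capacity across all agents is 2+2+3+3+2+3+2 = 17, and 16 slots are needed, so at most 16 can be filled.
An assignment achieving 16: Shift 1→Nakamura+Watson, Shift 2→Diallo, Shift 3→Diallo+Ito, Shift 4→Tran+Kahale, Shift 5→Nakamura+Watson, Shift 6→Watson, Shift 7→Dubois, Shift 8→Dubois, Shift 9→Nakamura, Shift 10→Tran+Kahale, Shift 11→Ito.
Loads: Diallo 2/2, Ito 2/2, Nakamura 3/3, Watson 3/3, Tran 2/2, Kahale 2/3, Dubois 2/2.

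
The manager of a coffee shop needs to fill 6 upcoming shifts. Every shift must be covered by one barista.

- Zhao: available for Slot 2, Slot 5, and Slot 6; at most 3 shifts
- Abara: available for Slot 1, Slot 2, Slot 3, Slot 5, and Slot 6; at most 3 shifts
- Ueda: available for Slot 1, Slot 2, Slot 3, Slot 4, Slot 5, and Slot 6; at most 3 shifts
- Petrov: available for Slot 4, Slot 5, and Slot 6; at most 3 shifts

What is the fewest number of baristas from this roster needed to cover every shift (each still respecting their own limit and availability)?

6 slots to fill and no one can take more than 3, so at least ⌈6/3⌉ = 2 baristas are needed.
Zhao and Ueda alone can cover everything: Slot 1→Ueda, Slot 2→Zhao, Slot 3→Ueda, Slot 4→Ueda, Slot 5→Zhao, Slot 6→Zhao.

2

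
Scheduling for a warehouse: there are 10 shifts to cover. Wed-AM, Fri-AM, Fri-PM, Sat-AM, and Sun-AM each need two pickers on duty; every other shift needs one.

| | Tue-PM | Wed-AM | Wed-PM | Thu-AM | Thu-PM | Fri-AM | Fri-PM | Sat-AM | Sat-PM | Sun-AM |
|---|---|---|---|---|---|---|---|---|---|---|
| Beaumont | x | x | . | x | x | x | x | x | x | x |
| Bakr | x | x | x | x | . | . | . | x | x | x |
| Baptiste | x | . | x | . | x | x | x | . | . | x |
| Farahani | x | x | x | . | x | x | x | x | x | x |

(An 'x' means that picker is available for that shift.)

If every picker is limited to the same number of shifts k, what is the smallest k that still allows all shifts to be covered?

4

With 4 pickers and 15 worker-slots to fill, someone must work at least ⌈15/4⌉ = 4 shifts, so k ≥ 4.
k = 4 works: Tue-PM→Baptiste, Wed-AM→Beaumont+Bakr, Wed-PM→Bakr, Thu-AM→Beaumont, Thu-PM→Beaumont, Fri-AM→Beaumont+Baptiste, Fri-PM→Baptiste+Farahani, Sat-AM→Bakr+Farahani, Sat-PM→Bakr, Sun-AM→Baptiste+Farahani.
Loads: Beaumont 4, Bakr 4, Baptiste 4, Farahani 3 — all ≤ 4.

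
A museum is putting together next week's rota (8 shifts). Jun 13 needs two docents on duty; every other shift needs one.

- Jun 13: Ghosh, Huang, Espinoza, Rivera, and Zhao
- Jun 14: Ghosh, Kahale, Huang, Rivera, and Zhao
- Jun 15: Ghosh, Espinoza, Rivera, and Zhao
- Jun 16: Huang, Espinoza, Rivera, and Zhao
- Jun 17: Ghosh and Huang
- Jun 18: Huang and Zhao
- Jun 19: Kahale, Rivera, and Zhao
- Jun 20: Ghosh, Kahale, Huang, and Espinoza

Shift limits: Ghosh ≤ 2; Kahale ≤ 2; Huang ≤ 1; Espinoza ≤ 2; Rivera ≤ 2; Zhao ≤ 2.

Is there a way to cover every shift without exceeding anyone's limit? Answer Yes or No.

One valid schedule: Jun 13→Espinoza+Rivera, Jun 14→Rivera, Jun 15→Ghosh, Jun 16→Espinoza, Jun 17→Ghosh, Jun 18→Huang, Jun 19→Kahale, Jun 20→Kahale.
Loads: Ghosh 2/2, Kahale 2/2, Huang 1/1, Espinoza 2/2, Rivera 2/2, Zhao 0/2 — all within limits.

Yes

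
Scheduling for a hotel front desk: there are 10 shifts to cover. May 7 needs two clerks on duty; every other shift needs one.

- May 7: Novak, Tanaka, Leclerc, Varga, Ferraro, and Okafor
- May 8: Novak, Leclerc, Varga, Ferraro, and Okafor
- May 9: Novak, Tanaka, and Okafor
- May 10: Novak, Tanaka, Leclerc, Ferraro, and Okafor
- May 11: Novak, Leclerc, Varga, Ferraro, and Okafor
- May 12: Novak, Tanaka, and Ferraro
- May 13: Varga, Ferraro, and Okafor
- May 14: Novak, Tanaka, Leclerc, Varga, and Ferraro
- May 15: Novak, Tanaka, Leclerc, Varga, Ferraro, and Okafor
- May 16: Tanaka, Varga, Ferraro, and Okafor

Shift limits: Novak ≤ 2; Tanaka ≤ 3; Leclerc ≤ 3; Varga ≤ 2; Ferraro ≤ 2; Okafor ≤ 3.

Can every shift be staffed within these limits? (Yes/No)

Yes

One valid schedule: May 7→Varga+Ferraro, May 8→Leclerc, May 9→Novak, May 10→Tanaka, May 11→Leclerc, May 12→Novak, May 13→Varga, May 14→Tanaka, May 15→Leclerc, May 16→Tanaka.
Loads: Novak 2/2, Tanaka 3/3, Leclerc 3/3, Varga 2/2, Ferraro 1/2, Okafor 0/3 — all within limits.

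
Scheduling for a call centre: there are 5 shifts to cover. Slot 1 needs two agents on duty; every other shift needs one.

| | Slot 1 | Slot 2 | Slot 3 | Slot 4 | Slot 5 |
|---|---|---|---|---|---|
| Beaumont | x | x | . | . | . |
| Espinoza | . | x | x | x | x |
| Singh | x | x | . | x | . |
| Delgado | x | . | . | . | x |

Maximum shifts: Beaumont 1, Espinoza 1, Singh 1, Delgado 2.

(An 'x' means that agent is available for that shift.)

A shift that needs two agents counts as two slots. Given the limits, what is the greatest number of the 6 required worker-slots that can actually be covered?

Total capacity across all agents is 1+1+1+2 = 5, and 6 slots are needed, so at most 5 can be filled.
An assignment achieving 5: Slot 1→Beaumont+Delgado, Slot 3→Espinoza, Slot 4→Singh, Slot 5→Delgado.
Loads: Beaumont 1/1, Espinoza 1/1, Singh 1/1, Delgado 2/2.

5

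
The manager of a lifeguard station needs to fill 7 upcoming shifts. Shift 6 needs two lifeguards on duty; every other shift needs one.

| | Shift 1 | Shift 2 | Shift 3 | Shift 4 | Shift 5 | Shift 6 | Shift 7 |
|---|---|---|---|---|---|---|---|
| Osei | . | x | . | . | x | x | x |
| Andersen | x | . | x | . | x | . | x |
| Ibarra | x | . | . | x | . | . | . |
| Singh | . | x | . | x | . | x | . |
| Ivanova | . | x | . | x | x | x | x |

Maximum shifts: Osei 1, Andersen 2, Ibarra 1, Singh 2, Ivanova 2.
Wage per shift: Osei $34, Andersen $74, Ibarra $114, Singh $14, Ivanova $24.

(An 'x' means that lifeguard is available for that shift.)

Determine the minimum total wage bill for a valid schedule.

Shift 3 can only be covered by Andersen, so that assignment is forced.
Picking the cheapest available lifeguard for each shift independently would cost $262, but that ignores the shift limits.
An optimal schedule: Shift 1→Andersen, Shift 2→Singh, Shift 3→Andersen, Shift 4→Ibarra, Shift 5→Osei, Shift 6→Singh+Ivanova, Shift 7→Ivanova.
Total: 74 + 14 + 74 + 114 + 34 + 14 + 24 + 24 = $372.

$372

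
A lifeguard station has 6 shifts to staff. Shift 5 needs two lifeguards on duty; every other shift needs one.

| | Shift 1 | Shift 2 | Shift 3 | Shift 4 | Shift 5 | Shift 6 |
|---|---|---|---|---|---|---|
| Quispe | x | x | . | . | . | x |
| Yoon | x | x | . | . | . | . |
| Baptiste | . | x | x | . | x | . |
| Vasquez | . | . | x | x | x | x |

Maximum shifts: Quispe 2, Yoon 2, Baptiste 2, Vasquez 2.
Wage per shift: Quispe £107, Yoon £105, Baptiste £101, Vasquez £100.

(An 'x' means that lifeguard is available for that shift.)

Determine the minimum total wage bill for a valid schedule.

£719

Shift 4 can only be covered by Vasquez, so that assignment is forced.
Shift 5 can only be covered by Baptiste and Vasquez, so that assignment is forced.
Picking the cheapest available lifeguard for each shift independently would cost £707, but that ignores the shift limits.
An optimal schedule: Shift 1→Yoon, Shift 2→Yoon, Shift 3→Baptiste, Shift 4→Vasquez, Shift 5→Vasquez+Baptiste, Shift 6→Quispe.
Total: 105 + 105 + 101 + 100 + 100 + 101 + 107 = £719.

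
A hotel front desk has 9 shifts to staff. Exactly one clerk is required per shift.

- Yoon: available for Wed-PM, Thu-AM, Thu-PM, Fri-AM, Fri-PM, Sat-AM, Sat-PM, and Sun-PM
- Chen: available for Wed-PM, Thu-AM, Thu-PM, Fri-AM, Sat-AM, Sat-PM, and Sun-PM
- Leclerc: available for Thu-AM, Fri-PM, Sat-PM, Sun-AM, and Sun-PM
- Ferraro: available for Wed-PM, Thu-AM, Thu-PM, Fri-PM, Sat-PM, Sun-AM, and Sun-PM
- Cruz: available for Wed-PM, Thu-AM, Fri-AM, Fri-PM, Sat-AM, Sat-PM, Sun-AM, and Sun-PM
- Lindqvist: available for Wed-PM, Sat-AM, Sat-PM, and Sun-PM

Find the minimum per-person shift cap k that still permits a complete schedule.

2

With 6 clerks and 9 worker-slots to fill, someone must work at least ⌈9/6⌉ = 2 shifts, so k ≥ 2.
k = 2 works: Wed-PM→Chen, Thu-AM→Ferraro, Thu-PM→Yoon, Fri-AM→Yoon, Fri-PM→Leclerc, Sat-AM→Chen, Sat-PM→Ferraro, Sun-AM→Leclerc, Sun-PM→Cruz.
Loads: Yoon 2, Chen 2, Leclerc 2, Ferraro 2, Cruz 1, Lindqvist 0 — all ≤ 2.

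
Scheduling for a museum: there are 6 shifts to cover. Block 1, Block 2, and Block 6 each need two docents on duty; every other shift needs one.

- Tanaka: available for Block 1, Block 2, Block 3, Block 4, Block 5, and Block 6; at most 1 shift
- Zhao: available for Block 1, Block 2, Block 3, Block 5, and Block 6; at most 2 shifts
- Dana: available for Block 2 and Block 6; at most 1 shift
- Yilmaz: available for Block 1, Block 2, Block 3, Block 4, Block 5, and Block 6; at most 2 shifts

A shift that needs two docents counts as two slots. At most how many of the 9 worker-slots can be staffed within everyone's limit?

Total capacity across all docents is 1+2+1+2 = 6, and 9 slots are needed, so at most 6 can be filled.
An assignment achieving 6: Block 1→Zhao+Yilmaz, Block 2→Dana, Block 3→Zhao, Block 4→Tanaka, Block 5→Yilmaz.
Loads: Tanaka 1/1, Zhao 2/2, Dana 1/1, Yilmaz 2/2.

6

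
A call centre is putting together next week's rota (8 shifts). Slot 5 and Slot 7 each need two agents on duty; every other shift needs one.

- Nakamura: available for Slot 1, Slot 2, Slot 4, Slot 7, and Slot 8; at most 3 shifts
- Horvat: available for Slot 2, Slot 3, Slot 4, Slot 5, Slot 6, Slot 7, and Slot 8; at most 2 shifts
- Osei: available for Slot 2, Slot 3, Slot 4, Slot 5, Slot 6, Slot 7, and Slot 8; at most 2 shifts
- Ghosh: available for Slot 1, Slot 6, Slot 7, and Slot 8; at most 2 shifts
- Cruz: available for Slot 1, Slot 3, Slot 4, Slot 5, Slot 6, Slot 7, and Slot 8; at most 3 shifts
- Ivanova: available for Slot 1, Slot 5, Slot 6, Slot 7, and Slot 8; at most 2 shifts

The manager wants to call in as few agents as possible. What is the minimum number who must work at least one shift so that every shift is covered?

10 slots to fill and no one can take more than 3, so at least ⌈10/3⌉ = 4 agents are needed.
Nakamura, Horvat, Osei, and Cruz alone can cover everything: Slot 1→Nakamura, Slot 2→Nakamura, Slot 3→Horvat, Slot 4→Cruz, Slot 5→Horvat+Osei, Slot 6→Osei, Slot 7→Nakamura+Cruz, Slot 8→Cruz.

4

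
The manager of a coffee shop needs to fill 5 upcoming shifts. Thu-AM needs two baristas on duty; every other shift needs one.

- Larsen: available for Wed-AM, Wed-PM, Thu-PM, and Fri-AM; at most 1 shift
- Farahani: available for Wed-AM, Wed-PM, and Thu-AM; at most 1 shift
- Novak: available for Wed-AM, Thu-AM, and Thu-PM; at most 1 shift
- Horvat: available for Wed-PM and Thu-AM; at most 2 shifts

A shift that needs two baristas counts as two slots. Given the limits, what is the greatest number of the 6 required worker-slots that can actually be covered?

5

Total capacity across all baristas is 1+1+1+2 = 5, and 6 slots are needed, so at most 5 can be filled.
An assignment achieving 5: Wed-AM→Farahani, Wed-PM→Horvat, Thu-AM→Horvat, Thu-PM→Novak, Fri-AM→Larsen.
Loads: Larsen 1/1, Farahani 1/1, Novak 1/1, Horvat 2/2.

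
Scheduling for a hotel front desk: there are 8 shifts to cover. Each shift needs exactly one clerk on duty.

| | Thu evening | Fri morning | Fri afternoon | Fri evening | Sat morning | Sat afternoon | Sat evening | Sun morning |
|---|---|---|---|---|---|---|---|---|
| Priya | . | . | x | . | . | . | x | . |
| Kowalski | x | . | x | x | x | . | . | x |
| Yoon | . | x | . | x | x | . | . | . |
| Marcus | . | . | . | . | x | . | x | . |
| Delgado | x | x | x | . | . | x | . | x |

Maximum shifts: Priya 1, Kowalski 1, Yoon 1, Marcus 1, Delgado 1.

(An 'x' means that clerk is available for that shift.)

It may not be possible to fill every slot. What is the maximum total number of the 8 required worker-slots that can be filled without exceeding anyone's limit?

Total capacity across all clerks is 1+1+1+1+1 = 5, and 8 slots are needed, so at most 5 can be filled.
An assignment achieving 5: Thu evening→Kowalski, Fri morning→Yoon, Sat morning→Marcus, Sat afternoon→Delgado, Sat evening→Priya.
Loads: Priya 1/1, Kowalski 1/1, Yoon 1/1, Marcus 1/1, Delgado 1/1.

5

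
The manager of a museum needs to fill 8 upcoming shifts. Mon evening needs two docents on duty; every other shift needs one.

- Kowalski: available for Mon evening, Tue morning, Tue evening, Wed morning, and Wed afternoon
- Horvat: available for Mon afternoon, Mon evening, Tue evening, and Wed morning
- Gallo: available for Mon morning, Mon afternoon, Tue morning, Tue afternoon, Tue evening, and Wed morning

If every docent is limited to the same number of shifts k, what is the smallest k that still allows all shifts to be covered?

3

With 3 docents and 9 worker-slots to fill, someone must work at least ⌈9/3⌉ = 3 shifts, so k ≥ 3.
k = 3 works: Mon morning→Gallo, Mon afternoon→Horvat, Mon evening→Kowalski+Horvat, Tue morning→Kowalski, Tue afternoon→Gallo, Tue evening→Horvat, Wed morning→Gallo, Wed afternoon→Kowalski.
Loads: Kowalski 3, Horvat 3, Gallo 3 — all ≤ 3.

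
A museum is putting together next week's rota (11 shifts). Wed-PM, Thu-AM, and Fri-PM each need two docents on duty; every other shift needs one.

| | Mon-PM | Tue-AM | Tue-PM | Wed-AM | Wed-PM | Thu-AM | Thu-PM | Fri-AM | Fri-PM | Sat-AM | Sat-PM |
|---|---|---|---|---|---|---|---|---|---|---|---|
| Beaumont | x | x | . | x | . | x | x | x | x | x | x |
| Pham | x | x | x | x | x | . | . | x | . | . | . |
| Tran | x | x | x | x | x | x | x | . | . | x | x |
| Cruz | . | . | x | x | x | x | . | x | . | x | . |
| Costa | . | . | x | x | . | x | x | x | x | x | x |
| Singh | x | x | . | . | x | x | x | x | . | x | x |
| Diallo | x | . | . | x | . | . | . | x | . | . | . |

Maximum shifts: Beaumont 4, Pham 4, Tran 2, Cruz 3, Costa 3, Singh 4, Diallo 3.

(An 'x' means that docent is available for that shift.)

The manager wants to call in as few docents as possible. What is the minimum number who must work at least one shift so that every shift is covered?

4

14 slots to fill and no one can take more than 4, so at least ⌈14/4⌉ = 4 docents are needed.
Beaumont, Pham, Cruz, and Costa alone can cover everything: Mon-PM→Beaumont, Tue-AM→Beaumont, Tue-PM→Pham, Wed-AM→Pham, Wed-PM→Pham+Cruz, Thu-AM→Cruz+Costa, Thu-PM→Beaumont, Fri-AM→Pham, Fri-PM→Beaumont+Costa, Sat-AM→Cruz, Sat-PM→Costa.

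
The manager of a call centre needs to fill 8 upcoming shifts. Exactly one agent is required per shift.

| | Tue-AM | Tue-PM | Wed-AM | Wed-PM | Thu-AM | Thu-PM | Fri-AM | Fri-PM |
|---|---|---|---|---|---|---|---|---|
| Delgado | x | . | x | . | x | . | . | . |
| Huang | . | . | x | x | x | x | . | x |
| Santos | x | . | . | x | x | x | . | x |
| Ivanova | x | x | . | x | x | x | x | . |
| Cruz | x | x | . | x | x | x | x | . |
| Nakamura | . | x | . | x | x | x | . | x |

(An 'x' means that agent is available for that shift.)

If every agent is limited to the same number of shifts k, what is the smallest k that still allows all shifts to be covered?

2

With 6 agents and 8 worker-slots to fill, someone must work at least ⌈8/6⌉ = 2 shifts, so k ≥ 2.
k = 2 works: Tue-AM→Delgado, Tue-PM→Ivanova, Wed-AM→Delgado, Wed-PM→Huang, Thu-AM→Santos, Thu-PM→Santos, Fri-AM→Ivanova, Fri-PM→Huang.
Loads: Delgado 2, Huang 2, Santos 2, Ivanova 2, Cruz 0, Nakamura 0 — all ≤ 2.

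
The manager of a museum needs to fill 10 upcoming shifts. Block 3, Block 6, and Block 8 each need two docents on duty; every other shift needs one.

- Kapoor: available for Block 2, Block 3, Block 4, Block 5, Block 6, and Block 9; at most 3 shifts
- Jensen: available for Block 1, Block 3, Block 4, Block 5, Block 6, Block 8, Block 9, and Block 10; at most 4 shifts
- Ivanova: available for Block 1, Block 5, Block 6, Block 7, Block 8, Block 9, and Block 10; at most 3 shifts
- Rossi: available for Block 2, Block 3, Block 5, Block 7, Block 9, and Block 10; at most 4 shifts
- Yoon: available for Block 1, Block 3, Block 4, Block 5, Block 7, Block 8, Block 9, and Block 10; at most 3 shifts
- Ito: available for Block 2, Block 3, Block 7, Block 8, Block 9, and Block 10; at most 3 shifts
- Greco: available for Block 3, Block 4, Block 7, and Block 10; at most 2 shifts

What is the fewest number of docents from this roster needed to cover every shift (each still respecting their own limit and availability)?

13 slots to fill and no one can take more than 4, so at least ⌈13/4⌉ = 4 docents are needed.
Kapoor, Jensen, Ivanova, and Rossi alone can cover everything: Block 1→Jensen, Block 2→Kapoor, Block 3→Kapoor+Jensen, Block 4→Kapoor, Block 5→Rossi, Block 6→Jensen+Ivanova, Block 7→Ivanova, Block 8→Jensen+Ivanova, Block 9→Rossi, Block 10→Rossi.

4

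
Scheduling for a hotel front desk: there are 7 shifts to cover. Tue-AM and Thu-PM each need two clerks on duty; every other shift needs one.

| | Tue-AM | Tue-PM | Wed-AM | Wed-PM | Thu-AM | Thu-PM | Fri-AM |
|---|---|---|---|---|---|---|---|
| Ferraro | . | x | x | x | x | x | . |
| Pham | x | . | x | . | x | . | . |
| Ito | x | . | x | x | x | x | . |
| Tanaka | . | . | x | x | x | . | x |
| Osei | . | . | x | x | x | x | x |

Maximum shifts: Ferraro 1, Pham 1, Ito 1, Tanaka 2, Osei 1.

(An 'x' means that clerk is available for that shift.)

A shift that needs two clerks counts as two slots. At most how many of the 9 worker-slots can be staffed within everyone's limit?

6

Total capacity across all clerks is 1+1+1+2+1 = 6, and 9 slots are needed, so at most 6 can be filled.
An assignment achieving 6: Tue-AM→Pham+Ito, Tue-PM→Ferraro, Wed-PM→Tanaka, Thu-PM→Osei, Fri-AM→Tanaka.
Loads: Ferraro 1/1, Pham 1/1, Ito 1/1, Tanaka 2/2, Osei 1/1.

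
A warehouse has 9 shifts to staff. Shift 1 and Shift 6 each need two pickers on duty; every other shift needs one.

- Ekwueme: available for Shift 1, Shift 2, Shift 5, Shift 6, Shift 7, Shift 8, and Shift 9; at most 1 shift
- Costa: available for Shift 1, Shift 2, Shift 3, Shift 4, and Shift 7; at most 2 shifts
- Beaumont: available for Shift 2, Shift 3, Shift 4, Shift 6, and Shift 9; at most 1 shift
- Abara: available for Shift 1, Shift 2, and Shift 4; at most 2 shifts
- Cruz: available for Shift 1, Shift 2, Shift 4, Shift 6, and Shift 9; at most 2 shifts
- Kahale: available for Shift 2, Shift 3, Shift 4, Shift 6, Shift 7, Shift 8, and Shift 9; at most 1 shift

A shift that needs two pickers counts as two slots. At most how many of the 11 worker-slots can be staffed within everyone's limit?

9

Total capacity across all pickers is 1+2+1+2+2+1 = 9, and 11 slots are needed, so at most 9 can be filled.
An assignment achieving 9: Shift 1→Abara+Cruz, Shift 3→Costa, Shift 4→Abara, Shift 5→Ekwueme, Shift 6→Beaumont+Cruz, Shift 7→Costa, Shift 8→Kahale.
Loads: Ekwueme 1/1, Costa 2/2, Beaumont 1/1, Abara 2/2, Cruz 2/2, Kahale 1/1.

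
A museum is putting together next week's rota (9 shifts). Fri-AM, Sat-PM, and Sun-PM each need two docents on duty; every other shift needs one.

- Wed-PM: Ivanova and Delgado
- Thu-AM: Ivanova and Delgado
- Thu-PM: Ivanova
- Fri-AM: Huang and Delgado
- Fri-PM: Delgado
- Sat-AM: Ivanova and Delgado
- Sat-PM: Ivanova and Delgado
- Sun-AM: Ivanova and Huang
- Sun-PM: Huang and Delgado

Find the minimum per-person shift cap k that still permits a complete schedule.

With 3 docents and 12 worker-slots to fill, someone must work at least ⌈12/3⌉ = 4 shifts, so k ≥ 4.
k = 4 is infeasible (exhaustive check).
k = 5 works: Wed-PM→Ivanova, Thu-AM→Ivanova, Thu-PM→Ivanova, Fri-AM→Huang+Delgado, Fri-PM→Delgado, Sat-AM→Ivanova, Sat-PM→Ivanova+Delgado, Sun-AM→Huang, Sun-PM→Huang+Delgado.
Loads: Ivanova 5, Huang 3, Delgado 4 — all ≤ 5.

5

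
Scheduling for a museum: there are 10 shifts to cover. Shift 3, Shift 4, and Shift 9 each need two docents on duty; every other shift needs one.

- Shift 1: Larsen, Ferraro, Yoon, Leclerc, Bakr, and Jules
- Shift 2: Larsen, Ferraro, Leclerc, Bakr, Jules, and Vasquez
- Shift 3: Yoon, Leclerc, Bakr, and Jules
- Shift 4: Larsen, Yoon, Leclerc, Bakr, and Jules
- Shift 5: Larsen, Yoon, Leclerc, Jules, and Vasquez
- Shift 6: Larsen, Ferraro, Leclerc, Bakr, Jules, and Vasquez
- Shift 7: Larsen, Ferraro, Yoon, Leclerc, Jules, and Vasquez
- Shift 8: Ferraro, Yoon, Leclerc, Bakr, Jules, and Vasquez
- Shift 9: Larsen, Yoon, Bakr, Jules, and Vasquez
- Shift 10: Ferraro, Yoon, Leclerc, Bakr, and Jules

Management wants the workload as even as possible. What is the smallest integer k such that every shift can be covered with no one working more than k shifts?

2

With 7 docents and 13 worker-slots to fill, someone must work at least ⌈13/7⌉ = 2 shifts, so k ≥ 2.
k = 2 works: Shift 1→Larsen, Shift 2→Ferraro, Shift 3→Yoon+Leclerc, Shift 4→Bakr+Jules, Shift 5→Larsen, Shift 6→Leclerc, Shift 7→Yoon, Shift 8→Bakr, Shift 9→Jules+Vasquez, Shift 10→Ferraro.
Loads: Larsen 2, Ferraro 2, Yoon 2, Leclerc 2, Bakr 2, Jules 2, Vasquez 1 — all ≤ 2.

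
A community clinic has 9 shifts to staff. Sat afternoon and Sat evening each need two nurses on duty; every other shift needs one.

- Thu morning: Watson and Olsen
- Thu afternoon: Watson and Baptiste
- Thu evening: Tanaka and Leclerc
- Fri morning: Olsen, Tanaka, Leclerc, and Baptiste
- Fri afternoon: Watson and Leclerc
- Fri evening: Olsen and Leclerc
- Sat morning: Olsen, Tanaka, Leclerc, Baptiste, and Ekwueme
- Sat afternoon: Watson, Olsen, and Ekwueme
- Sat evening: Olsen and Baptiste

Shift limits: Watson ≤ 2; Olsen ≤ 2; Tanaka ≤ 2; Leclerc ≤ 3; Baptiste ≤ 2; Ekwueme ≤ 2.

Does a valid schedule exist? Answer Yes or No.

Yes

Sat evening can only be covered by Olsen and Baptiste, so that assignment is forced.
One valid schedule: Thu morning→Watson, Thu afternoon→Watson, Thu evening→Tanaka, Fri morning→Tanaka, Fri afternoon→Leclerc, Fri evening→Leclerc, Sat morning→Leclerc, Sat afternoon→Olsen+Ekwueme, Sat evening→Olsen+Baptiste.
Loads: Watson 2/2, Olsen 2/2, Tanaka 2/2, Leclerc 3/3, Baptiste 1/2, Ekwueme 1/2 — all within limits.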